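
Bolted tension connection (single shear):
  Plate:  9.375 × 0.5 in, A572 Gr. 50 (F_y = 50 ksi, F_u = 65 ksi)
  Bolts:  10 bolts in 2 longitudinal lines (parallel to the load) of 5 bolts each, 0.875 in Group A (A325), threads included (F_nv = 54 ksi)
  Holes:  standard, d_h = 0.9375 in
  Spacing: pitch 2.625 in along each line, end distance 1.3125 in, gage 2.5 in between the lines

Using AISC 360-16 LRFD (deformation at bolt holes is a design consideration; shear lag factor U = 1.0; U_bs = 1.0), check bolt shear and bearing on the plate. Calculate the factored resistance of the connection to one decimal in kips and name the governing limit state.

243.5 kips (bolt shear governs)

Bolt shear: A_b = π(0.875)²/4 = 0.60132 in². φR_n = 0.75 × 54 × 0.60132 × 10 × 1 = 243.5 kips.
Bearing (0.5 in plate, F_u = 65 ksi): end bolts L_c = 1.3125 − 0.9375/2 = 0.84375, R_n = min(1.2×0.84375×0.5×65, 2.4×0.875×0.5×65) = 32.906 kips/bolt; interior L_c = 2.625 − 0.9375 = 1.6875, R_n = 65.813 kips/bolt. φR_n = 0.75 × (2×32.906 + 8×65.813) = 444.2 kips.
Governing: min(243.5, 444.2) = 243.5 kips → bolt shear.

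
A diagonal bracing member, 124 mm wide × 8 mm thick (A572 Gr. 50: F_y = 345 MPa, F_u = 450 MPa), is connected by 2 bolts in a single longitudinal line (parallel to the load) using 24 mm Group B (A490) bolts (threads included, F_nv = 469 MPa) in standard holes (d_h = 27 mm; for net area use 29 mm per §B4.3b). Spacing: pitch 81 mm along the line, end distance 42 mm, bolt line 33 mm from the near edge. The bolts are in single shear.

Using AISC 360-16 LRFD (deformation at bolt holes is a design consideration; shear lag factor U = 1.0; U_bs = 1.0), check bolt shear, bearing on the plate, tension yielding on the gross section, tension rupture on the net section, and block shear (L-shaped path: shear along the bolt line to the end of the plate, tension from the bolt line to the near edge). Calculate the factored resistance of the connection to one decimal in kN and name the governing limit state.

Bolt shear: A_b = π(24)²/4 = 452.39 mm². φR_n = 0.75 × 469 × 452.39 × 2 × 1 = 318.3 kN.
Bearing (8 mm plate, F_u = 450 MPa): end bolts L_c = 42 − 27/2 = 28.5, R_n = min(1.2×28.5×8×450, 2.4×24×8×450) = 123.12 kN/bolt; interior L_c = 81 − 27 = 54, R_n = 207.36 kN/bolt. φR_n = 0.75 × (1×123.12 + 1×207.36) = 247.9 kN.
Tension yield (gross): A_g = 124×8 = 992 mm². φR_n = 0.90 × 345 × 992 = 308.0 kN.
Tension rupture (net): A_n = (124 − 1×29)×8 = 760 mm² (U = 1.0, A_e = A_n). φR_n = 0.75 × 450 × 760 = 256.5 kN.
Block shear: shear path 1×[42+1×81] = 1×123 mm, A_gv = 984, A_nv = 1×(123 − 1.5×29)×8 = 636 mm²; tension to near edge: (33 − 0.5×29)×8 = 148 mm². R_n = min(0.6×450×636, 0.6×345×984) + 1.0×450×148 = min(171.72, 203.69) + 66.6 = 238.32 kN. φR_n = 0.75 × 238.32 = 178.7 kN.
Governing: min(318.3, 247.9, 308.0, 256.5, 178.7) = 178.7 kN → block shear.

178.7 kN (block shear governs)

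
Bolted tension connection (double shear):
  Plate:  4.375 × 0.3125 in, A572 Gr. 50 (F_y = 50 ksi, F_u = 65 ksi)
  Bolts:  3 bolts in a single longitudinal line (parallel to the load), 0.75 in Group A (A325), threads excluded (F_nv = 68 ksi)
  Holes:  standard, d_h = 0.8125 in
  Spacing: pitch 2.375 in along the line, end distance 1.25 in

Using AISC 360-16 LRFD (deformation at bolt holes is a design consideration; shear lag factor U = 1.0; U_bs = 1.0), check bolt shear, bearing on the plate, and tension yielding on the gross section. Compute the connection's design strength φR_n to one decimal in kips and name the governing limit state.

61.5 kips (gross-section yield governs)

Bolt shear: A_b = π(0.75)²/4 = 0.44179 in². φR_n = 0.75 × 68 × 0.44179 × 3 × 2 = 135.2 kips.
Bearing (0.3125 in plate, F_u = 65 ksi): end bolts L_c = 1.25 − 0.8125/2 = 0.84375, R_n = min(1.2×0.84375×0.3125×65, 2.4×0.75×0.3125×65) = 20.566 kips/bolt; interior L_c = 2.375 − 0.8125 = 1.5625, R_n = 36.563 kips/bolt. φR_n = 0.75 × (1×20.566 + 2×36.563) = 70.3 kips.
Tension yield (gross): A_g = 4.375×0.3125 = 1.3672 in². φR_n = 0.90 × 50 × 1.3672 = 61.5 kips.
Governing: min(135.2, 70.3, 61.5) = 61.5 kips → gross-section yield.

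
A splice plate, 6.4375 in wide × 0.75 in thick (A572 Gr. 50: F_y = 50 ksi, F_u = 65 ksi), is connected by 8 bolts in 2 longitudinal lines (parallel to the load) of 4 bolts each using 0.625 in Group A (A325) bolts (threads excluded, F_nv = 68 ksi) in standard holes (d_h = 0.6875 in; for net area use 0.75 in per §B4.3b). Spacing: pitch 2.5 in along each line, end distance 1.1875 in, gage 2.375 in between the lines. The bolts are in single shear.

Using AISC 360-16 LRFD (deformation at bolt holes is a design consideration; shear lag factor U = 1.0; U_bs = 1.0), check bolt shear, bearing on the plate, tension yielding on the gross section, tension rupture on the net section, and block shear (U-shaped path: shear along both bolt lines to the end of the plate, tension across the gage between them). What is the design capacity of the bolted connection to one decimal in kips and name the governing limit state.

Bolt shear: A_b = π(0.625)²/4 = 0.3068 in². φR_n = 0.75 × 68 × 0.3068 × 8 × 1 = 125.2 kips.
Bearing (0.75 in plate, F_u = 65 ksi): end bolts L_c = 1.1875 − 0.6875/2 = 0.84375, R_n = min(1.2×0.84375×0.75×65, 2.4×0.625×0.75×65) = 49.359 kips/bolt; interior L_c = 2.5 − 0.6875 = 1.8125, R_n = 73.125 kips/bolt. φR_n = 0.75 × (2×49.359 + 6×73.125) = 403.1 kips.
Tension yield (gross): A_g = 6.4375×0.75 = 4.8281 in². φR_n = 0.90 × 50 × 4.8281 = 217.3 kips.
Tension rupture (net): A_n = (6.4375 − 2×0.75)×0.75 = 3.7031 in² (U = 1.0, A_e = A_n). φR_n = 0.75 × 65 × 3.7031 = 180.5 kips.
Block shear: shear path 2×[1.1875+3×2.5] = 2×8.6875 in, A_gv = 13.031, A_nv = 2×(8.6875 − 3.5×0.75)×0.75 = 9.0938 in²; tension across gage: (2.375 − 1×0.75)×0.75 = 1.2188 in². R_n = min(0.6×65×9.0938, 0.6×50×13.031) + 1.0×65×1.2188 = min(354.66, 390.93) + 79.222 = 433.88 kips. φR_n = 0.75 × 433.88 = 325.4 kips.
Governing: min(125.2, 403.1, 217.3, 180.5, 325.4) = 125.2 kips → bolt shear.

125.2 kips (bolt shear governs)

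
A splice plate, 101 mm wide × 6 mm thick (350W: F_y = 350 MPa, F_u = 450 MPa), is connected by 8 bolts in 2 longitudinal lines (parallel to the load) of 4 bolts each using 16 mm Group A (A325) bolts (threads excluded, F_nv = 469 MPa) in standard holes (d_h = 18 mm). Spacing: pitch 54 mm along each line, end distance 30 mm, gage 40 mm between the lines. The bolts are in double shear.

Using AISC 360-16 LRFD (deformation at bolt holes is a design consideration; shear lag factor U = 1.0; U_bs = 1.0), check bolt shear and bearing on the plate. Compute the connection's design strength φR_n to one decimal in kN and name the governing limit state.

568.6 kN (bearing governs)

Bolt shear: A_b = π(16)²/4 = 201.06 mm². φR_n = 0.75 × 469 × 201.06 × 8 × 2 = 1131.6 kN.
Bearing (6 mm plate, F_u = 450 MPa): end bolts L_c = 30 − 18/2 = 21, R_n = min(1.2×21×6×450, 2.4×16×6×450) = 68.04 kN/bolt; interior L_c = 54 − 18 = 36, R_n = 103.68 kN/bolt. φR_n = 0.75 × (2×68.04 + 6×103.68) = 568.6 kN.
Governing: min(1131.6, 568.6) = 568.6 kN → bearing.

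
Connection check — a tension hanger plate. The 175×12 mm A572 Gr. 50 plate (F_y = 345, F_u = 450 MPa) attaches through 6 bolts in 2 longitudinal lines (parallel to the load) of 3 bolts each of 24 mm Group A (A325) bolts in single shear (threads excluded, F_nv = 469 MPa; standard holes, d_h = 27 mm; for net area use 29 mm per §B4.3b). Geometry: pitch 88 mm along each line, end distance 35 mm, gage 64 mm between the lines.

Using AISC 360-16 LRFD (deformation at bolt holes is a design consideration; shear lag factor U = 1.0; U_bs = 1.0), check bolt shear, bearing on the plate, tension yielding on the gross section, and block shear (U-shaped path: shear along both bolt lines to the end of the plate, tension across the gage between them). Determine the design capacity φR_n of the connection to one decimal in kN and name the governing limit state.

Bolt shear: A_b = π(24)²/4 = 452.39 mm². φR_n = 0.75 × 469 × 452.39 × 6 × 1 = 954.8 kN.
Bearing (12 mm plate, F_u = 450 MPa): end bolts L_c = 35 − 27/2 = 21.5, R_n = min(1.2×21.5×12×450, 2.4×24×12×450) = 139.32 kN/bolt; interior L_c = 88 − 27 = 61, R_n = 311.04 kN/bolt. φR_n = 0.75 × (2×139.32 + 4×311.04) = 1142.1 kN.
Tension yield (gross): A_g = 175×12 = 2100 mm². φR_n = 0.90 × 345 × 2100 = 652.1 kN.
Block shear: shear path 2×[35+2×88] = 2×211 mm, A_gv = 5064, A_nv = 2×(211 − 2.5×29)×12 = 3324 mm²; tension across gage: (64 − 1×29)×12 = 420 mm². R_n = min(0.6×450×3324, 0.6×345×5064) + 1.0×450×420 = min(897.48, 1048.2) + 189 = 1086.5 kN. φR_n = 0.75 × 1086.5 = 814.9 kN.
Governing: min(954.8, 1142.1, 652.1, 814.9) = 652.1 kN → gross-section yield.

652.1 kN (gross-section yield governs)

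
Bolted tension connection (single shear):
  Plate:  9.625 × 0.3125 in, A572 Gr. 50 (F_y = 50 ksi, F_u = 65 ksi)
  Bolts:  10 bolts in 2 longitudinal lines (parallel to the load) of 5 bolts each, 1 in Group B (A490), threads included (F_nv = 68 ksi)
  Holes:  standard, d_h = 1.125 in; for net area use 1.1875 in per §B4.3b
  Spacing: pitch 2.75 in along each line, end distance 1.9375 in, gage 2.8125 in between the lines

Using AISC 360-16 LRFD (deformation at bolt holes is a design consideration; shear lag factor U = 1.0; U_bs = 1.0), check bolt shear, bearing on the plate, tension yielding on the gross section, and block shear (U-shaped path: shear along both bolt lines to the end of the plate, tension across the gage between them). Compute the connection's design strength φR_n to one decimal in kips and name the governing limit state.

Bolt shear: A_b = π(1)²/4 = 0.7854 in². φR_n = 0.75 × 68 × 0.7854 × 10 × 1 = 400.6 kips.
Bearing (0.3125 in plate, F_u = 65 ksi): end bolts L_c = 1.9375 − 1.125/2 = 1.375, R_n = min(1.2×1.375×0.3125×65, 2.4×1×0.3125×65) = 33.516 kips/bolt; interior L_c = 2.75 − 1.125 = 1.625, R_n = 39.609 kips/bolt. φR_n = 0.75 × (2×33.516 + 8×39.609) = 287.9 kips.
Tension yield (gross): A_g = 9.625×0.3125 = 3.0078 in². φR_n = 0.90 × 50 × 3.0078 = 135.4 kips.
Block shear: shear path 2×[1.9375+4×2.75] = 2×12.9375 in, A_gv = 8.0859, A_nv = 2×(12.9375 − 4.5×1.1875)×0.3125 = 4.7461 in²; tension across gage: (2.8125 − 1×1.1875)×0.3125 = 0.50781 in². R_n = min(0.6×65×4.7461, 0.6×50×8.0859) + 1.0×65×0.50781 = min(185.1, 242.58) + 33.008 = 218.11 kips. φR_n = 0.75 × 218.11 = 163.6 kips.
Governing: min(400.6, 287.9, 135.4, 163.6) = 135.4 kips → gross-section yield.

135.4 kips (gross-section yield governs)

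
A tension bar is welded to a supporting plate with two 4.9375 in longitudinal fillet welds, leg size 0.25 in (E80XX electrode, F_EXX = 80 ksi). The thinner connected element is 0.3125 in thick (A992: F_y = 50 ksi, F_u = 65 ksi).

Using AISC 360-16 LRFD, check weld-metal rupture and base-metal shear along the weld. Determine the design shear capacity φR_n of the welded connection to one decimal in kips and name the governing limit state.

Weld metal: throat = 0.707×0.25 = 0.17675 in, L = 2×4.9375 = 9.875 in. φR_n = 0.75 × 0.6 × 80 × 0.17675 × 9.875 = 62.8 kips.
Base metal shear (0.3125 in plate): yield φR_n = 1.0×0.6×50×0.3125×9.875 = 92.6 kips; rupture φR_n = 0.75×0.6×65×0.3125×9.875 = 90.3 kips; take 90.3 kips (rupture).
Governing: min(62.8, 90.3) = 62.8 kips → weld metal.

62.8 kips (weld metal governs)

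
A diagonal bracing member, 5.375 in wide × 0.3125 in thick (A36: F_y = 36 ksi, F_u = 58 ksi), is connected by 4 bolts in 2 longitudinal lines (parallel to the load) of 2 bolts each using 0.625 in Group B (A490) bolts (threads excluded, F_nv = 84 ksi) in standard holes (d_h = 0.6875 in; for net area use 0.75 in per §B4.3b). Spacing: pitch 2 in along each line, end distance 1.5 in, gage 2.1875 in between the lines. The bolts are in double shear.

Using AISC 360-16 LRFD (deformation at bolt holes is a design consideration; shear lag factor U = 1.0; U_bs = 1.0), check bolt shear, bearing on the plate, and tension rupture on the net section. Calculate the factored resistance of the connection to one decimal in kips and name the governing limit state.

Bolt shear: A_b = π(0.625)²/4 = 0.3068 in². φR_n = 0.75 × 84 × 0.3068 × 4 × 2 = 154.6 kips.
Bearing (0.3125 in plate, F_u = 58 ksi): end bolts L_c = 1.5 − 0.6875/2 = 1.15625, R_n = min(1.2×1.15625×0.3125×58, 2.4×0.625×0.3125×58) = 25.148 kips/bolt; interior L_c = 2 − 0.6875 = 1.3125, R_n = 27.188 kips/bolt. φR_n = 0.75 × (2×25.148 + 2×27.188) = 78.5 kips.
Tension rupture (net): A_n = (5.375 − 2×0.75)×0.3125 = 1.2109 in² (U = 1.0, A_e = A_n). φR_n = 0.75 × 58 × 1.2109 = 52.7 kips.
Governing: min(154.6, 78.5, 52.7) = 52.7 kips → net-section rupture.

52.7 kips (net-section rupture governs)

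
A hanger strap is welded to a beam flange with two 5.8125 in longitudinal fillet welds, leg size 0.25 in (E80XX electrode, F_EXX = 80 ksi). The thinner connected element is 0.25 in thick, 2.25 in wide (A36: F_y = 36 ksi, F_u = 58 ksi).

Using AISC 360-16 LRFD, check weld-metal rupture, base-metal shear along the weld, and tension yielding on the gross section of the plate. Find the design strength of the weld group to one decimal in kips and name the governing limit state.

18.2 kips (gross-section yield governs)

Weld metal: throat = 0.707×0.25 = 0.17675 in, L = 2×5.8125 = 11.625 in. φR_n = 0.75 × 0.6 × 80 × 0.17675 × 11.625 = 74.0 kips.
Base metal shear (0.25 in plate): yield φR_n = 1.0×0.6×36×0.25×11.625 = 62.8 kips; rupture φR_n = 0.75×0.6×58×0.25×11.625 = 75.9 kips; take 62.8 kips (yield).
Tension yield (gross): A_g = 2.25×0.25 = 0.5625 in². φR_n = 0.90 × 36 × 0.5625 = 18.2 kips.
Governing: min(74.0, 62.8, 18.2) = 18.2 kips → gross-section yield.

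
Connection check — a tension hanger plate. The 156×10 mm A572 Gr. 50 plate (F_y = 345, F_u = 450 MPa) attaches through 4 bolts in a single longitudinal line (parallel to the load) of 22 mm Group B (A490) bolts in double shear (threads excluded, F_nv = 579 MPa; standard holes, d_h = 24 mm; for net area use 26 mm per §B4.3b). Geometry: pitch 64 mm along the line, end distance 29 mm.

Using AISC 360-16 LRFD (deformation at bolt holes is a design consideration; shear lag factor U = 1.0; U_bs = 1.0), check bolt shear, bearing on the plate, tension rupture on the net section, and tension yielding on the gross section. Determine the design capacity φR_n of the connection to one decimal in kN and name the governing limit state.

438.8 kN (net-section rupture governs)

Bolt shear: A_b = π(22)²/4 = 380.13 mm². φR_n = 0.75 × 579 × 380.13 × 4 × 2 = 1320.6 kN.
Bearing (10 mm plate, F_u = 450 MPa): end bolts L_c = 29 − 24/2 = 17, R_n = min(1.2×17×10×450, 2.4×22×10×450) = 91.8 kN/bolt; interior L_c = 64 − 24 = 40, R_n = 216 kN/bolt. φR_n = 0.75 × (1×91.8 + 3×216) = 554.9 kN.
Tension rupture (net): A_n = (156 − 1×26)×10 = 1300 mm² (U = 1.0, A_e = A_n). φR_n = 0.75 × 450 × 1300 = 438.8 kN.
Tension yield (gross): A_g = 156×10 = 1560 mm². φR_n = 0.90 × 345 × 1560 = 484.4 kN.
Governing: min(1320.6, 554.9, 438.8, 484.4) = 438.8 kN → net-section rupture.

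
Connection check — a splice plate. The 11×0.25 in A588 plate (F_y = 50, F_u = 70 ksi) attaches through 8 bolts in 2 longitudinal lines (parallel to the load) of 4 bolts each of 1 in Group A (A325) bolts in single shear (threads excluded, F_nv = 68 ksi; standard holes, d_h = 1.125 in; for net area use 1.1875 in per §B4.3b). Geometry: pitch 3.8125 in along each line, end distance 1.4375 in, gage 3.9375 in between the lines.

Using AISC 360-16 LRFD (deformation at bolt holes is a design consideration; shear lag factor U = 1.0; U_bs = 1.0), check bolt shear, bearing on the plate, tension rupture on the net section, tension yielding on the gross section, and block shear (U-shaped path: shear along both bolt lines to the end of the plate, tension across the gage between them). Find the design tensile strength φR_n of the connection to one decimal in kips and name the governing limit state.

Bolt shear: A_b = π(1)²/4 = 0.7854 in². φR_n = 0.75 × 68 × 0.7854 × 8 × 1 = 320.4 kips.
Bearing (0.25 in plate, F_u = 70 ksi): end bolts L_c = 1.4375 − 1.125/2 = 0.875, R_n = min(1.2×0.875×0.25×70, 2.4×1×0.25×70) = 18.375 kips/bolt; interior L_c = 3.8125 − 1.125 = 2.6875, R_n = 42 kips/bolt. φR_n = 0.75 × (2×18.375 + 6×42) = 216.6 kips.
Tension rupture (net): A_n = (11 − 2×1.1875)×0.25 = 2.1563 in² (U = 1.0, A_e = A_n). φR_n = 0.75 × 70 × 2.1563 = 113.2 kips.
Tension yield (gross): A_g = 11×0.25 = 2.75 in². φR_n = 0.90 × 50 × 2.75 = 123.8 kips.
Block shear: shear path 2×[1.4375+3×3.8125] = 2×12.875 in, A_gv = 6.4375, A_nv = 2×(12.875 − 3.5×1.1875)×0.25 = 4.3594 in²; tension across gage: (3.9375 − 1×1.1875)×0.25 = 0.6875 in². R_n = min(0.6×70×4.3594, 0.6×50×6.4375) + 1.0×70×0.6875 = min(183.09, 193.13) + 48.125 = 231.22 kips. φR_n = 0.75 × 231.22 = 173.4 kips.
Governing: min(320.4, 216.6, 113.2, 123.8, 173.4) = 113.2 kips → net-section rupture.

113.2 kips (net-section rupture governs)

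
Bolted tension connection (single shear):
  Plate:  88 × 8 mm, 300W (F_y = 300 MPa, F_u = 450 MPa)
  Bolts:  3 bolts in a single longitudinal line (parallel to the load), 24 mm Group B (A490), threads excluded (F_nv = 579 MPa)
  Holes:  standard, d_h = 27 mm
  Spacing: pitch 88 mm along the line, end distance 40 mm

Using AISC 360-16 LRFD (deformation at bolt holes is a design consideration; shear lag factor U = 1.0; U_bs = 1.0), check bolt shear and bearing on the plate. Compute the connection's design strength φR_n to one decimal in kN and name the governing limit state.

396.9 kN (bearing governs)

Bolt shear: A_b = π(24)²/4 = 452.39 mm². φR_n = 0.75 × 579 × 452.39 × 3 × 1 = 589.4 kN.
Bearing (8 mm plate, F_u = 450 MPa): end bolts L_c = 40 − 27/2 = 26.5, R_n = min(1.2×26.5×8×450, 2.4×24×8×450) = 114.48 kN/bolt; interior L_c = 88 − 27 = 61, R_n = 207.36 kN/bolt. φR_n = 0.75 × (1×114.48 + 2×207.36) = 396.9 kN.
Governing: min(589.4, 396.9) = 396.9 kN → bearing.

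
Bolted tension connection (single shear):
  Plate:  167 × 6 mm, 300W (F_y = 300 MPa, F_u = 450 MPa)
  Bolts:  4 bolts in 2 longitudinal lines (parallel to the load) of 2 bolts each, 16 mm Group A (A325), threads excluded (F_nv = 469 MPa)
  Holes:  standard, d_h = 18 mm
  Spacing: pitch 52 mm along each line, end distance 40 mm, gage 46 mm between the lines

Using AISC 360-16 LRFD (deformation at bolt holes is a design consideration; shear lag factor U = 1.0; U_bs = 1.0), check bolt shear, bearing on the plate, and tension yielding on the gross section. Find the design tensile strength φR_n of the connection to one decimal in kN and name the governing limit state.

270.5 kN (gross-section yield governs)

Bolt shear: A_b = π(16)²/4 = 201.06 mm². φR_n = 0.75 × 469 × 201.06 × 4 × 1 = 282.9 kN.
Bearing (6 mm plate, F_u = 450 MPa): end bolts L_c = 40 − 18/2 = 31, R_n = min(1.2×31×6×450, 2.4×16×6×450) = 100.44 kN/bolt; interior L_c = 52 − 18 = 34, R_n = 103.68 kN/bolt. φR_n = 0.75 × (2×100.44 + 2×103.68) = 306.2 kN.
Tension yield (gross): A_g = 167×6 = 1002 mm². φR_n = 0.90 × 300 × 1002 = 270.5 kN.
Governing: min(282.9, 306.2, 270.5) = 270.5 kN → gross-section yield.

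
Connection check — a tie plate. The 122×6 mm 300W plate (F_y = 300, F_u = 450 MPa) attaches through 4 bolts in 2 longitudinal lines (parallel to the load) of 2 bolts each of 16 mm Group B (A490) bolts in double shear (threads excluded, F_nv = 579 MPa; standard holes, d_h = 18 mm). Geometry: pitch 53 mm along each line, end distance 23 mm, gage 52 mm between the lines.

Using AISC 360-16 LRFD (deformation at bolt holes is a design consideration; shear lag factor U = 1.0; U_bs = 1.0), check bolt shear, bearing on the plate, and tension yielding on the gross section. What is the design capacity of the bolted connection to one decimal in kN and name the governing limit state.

Bolt shear: A_b = π(16)²/4 = 201.06 mm². φR_n = 0.75 × 579 × 201.06 × 4 × 2 = 698.5 kN.
Bearing (6 mm plate, F_u = 450 MPa): end bolts L_c = 23 − 18/2 = 14, R_n = min(1.2×14×6×450, 2.4×16×6×450) = 45.36 kN/bolt; interior L_c = 53 − 18 = 35, R_n = 103.68 kN/bolt. φR_n = 0.75 × (2×45.36 + 2×103.68) = 223.6 kN.
Tension yield (gross): A_g = 122×6 = 732 mm². φR_n = 0.90 × 300 × 732 = 197.6 kN.
Governing: min(698.5, 223.6, 197.6) = 197.6 kN → gross-section yield.

197.6 kN (gross-section yield governs)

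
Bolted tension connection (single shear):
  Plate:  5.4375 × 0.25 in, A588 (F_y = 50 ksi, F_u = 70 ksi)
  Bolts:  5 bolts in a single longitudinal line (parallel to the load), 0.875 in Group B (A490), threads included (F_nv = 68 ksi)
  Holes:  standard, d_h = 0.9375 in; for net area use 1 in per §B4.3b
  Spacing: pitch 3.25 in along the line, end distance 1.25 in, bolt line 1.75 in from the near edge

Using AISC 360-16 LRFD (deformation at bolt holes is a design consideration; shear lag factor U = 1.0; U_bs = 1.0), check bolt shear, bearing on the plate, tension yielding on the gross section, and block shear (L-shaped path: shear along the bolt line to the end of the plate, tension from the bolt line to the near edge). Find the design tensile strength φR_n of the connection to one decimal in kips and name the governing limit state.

61.2 kips (gross-section yield governs)

Bolt shear: A_b = π(0.875)²/4 = 0.60132 in². φR_n = 0.75 × 68 × 0.60132 × 5 × 1 = 153.3 kips.
Bearing (0.25 in plate, F_u = 70 ksi): end bolts L_c = 1.25 − 0.9375/2 = 0.78125, R_n = min(1.2×0.78125×0.25×70, 2.4×0.875×0.25×70) = 16.406 kips/bolt; interior L_c = 3.25 − 0.9375 = 2.3125, R_n = 36.75 kips/bolt. φR_n = 0.75 × (1×16.406 + 4×36.75) = 122.6 kips.
Tension yield (gross): A_g = 5.4375×0.25 = 1.3594 in². φR_n = 0.90 × 50 × 1.3594 = 61.2 kips.
Block shear: shear path 1×[1.25+4×3.25] = 1×14.25 in, A_gv = 3.5625, A_nv = 1×(14.25 − 4.5×1)×0.25 = 2.4375 in²; tension to near edge: (1.75 − 0.5×1)×0.25 = 0.3125 in². R_n = min(0.6×70×2.4375, 0.6×50×3.5625) + 1.0×70×0.3125 = min(102.38, 106.88) + 21.875 = 124.26 kips. φR_n = 0.75 × 124.26 = 93.2 kips.
Governing: min(153.3, 122.6, 61.2, 93.2) = 61.2 kips → gross-section yield.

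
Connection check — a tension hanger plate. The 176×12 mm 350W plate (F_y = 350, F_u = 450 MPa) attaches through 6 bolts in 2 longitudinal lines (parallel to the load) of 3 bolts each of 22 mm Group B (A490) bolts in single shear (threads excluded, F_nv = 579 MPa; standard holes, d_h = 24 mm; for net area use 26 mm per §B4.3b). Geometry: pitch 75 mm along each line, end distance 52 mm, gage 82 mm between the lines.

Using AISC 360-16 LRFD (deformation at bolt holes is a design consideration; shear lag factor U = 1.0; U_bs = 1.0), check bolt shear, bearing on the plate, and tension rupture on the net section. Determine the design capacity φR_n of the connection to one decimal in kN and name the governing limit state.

Bolt shear: A_b = π(22)²/4 = 380.13 mm². φR_n = 0.75 × 579 × 380.13 × 6 × 1 = 990.4 kN.
Bearing (12 mm plate, F_u = 450 MPa): end bolts L_c = 52 − 24/2 = 40, R_n = min(1.2×40×12×450, 2.4×22×12×450) = 259.2 kN/bolt; interior L_c = 75 − 24 = 51, R_n = 285.12 kN/bolt. φR_n = 0.75 × (2×259.2 + 4×285.12) = 1244.2 kN.
Tension rupture (net): A_n = (176 − 2×26)×12 = 1488 mm² (U = 1.0, A_e = A_n). φR_n = 0.75 × 450 × 1488 = 502.2 kN.
Governing: min(990.4, 1244.2, 502.2) = 502.2 kN → net-section rupture.

502.2 kN (net-section rupture governs)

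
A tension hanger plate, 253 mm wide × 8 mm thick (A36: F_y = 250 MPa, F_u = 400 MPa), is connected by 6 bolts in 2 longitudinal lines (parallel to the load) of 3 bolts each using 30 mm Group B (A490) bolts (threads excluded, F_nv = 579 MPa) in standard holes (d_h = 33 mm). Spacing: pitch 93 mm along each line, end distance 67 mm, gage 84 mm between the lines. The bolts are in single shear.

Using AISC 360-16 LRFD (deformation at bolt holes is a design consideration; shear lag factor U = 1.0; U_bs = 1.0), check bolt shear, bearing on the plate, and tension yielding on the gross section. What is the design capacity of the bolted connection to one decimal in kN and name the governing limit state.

455.4 kN (gross-section yield governs)

Bolt shear: A_b = π(30)²/4 = 706.86 mm². φR_n = 0.75 × 579 × 706.86 × 6 × 1 = 1841.7 kN.
Bearing (8 mm plate, F_u = 400 MPa): end bolts L_c = 67 − 33/2 = 50.5, R_n = min(1.2×50.5×8×400, 2.4×30×8×400) = 193.92 kN/bolt; interior L_c = 93 − 33 = 60, R_n = 230.4 kN/bolt. φR_n = 0.75 × (2×193.92 + 4×230.4) = 982.1 kN.
Tension yield (gross): A_g = 253×8 = 2024 mm². φR_n = 0.90 × 250 × 2024 = 455.4 kN.
Governing: min(1841.7, 982.1, 455.4) = 455.4 kN → gross-section yield.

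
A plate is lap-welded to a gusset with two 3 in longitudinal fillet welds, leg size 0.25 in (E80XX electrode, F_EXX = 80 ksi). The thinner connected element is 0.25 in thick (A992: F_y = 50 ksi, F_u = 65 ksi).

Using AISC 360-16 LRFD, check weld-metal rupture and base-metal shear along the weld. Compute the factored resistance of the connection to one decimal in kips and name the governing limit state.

Weld metal: throat = 0.707×0.25 = 0.17675 in, L = 2×3 = 6 in. φR_n = 0.75 × 0.6 × 80 × 0.17675 × 6 = 38.2 kips.
Base metal shear (0.25 in plate): yield φR_n = 1.0×0.6×50×0.25×6 = 45.0 kips; rupture φR_n = 0.75×0.6×65×0.25×6 = 43.9 kips; take 43.9 kips (rupture).
Governing: min(38.2, 43.9) = 38.2 kips → weld metal.

38.2 kips (weld metal governs)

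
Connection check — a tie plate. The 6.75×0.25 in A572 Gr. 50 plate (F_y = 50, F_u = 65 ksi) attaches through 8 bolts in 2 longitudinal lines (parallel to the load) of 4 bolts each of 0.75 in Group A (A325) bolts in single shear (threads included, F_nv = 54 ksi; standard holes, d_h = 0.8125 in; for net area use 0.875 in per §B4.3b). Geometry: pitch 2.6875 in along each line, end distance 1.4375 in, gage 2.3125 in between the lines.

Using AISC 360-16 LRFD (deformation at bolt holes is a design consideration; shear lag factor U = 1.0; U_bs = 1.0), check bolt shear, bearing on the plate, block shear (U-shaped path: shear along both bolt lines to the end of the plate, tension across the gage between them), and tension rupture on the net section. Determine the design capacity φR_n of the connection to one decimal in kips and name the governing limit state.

60.9 kips (net-section rupture governs)

Bolt shear: A_b = π(0.75)²/4 = 0.44179 in². φR_n = 0.75 × 54 × 0.44179 × 8 × 1 = 143.1 kips.
Bearing (0.25 in plate, F_u = 65 ksi): end bolts L_c = 1.4375 − 0.8125/2 = 1.03125, R_n = min(1.2×1.03125×0.25×65, 2.4×0.75×0.25×65) = 20.109 kips/bolt; interior L_c = 2.6875 − 0.8125 = 1.875, R_n = 29.25 kips/bolt. φR_n = 0.75 × (2×20.109 + 6×29.25) = 161.8 kips.
Block shear: shear path 2×[1.4375+3×2.6875] = 2×9.5 in, A_gv = 4.75, A_nv = 2×(9.5 − 3.5×0.875)×0.25 = 3.2188 in²; tension across gage: (2.3125 − 1×0.875)×0.25 = 0.35938 in². R_n = min(0.6×65×3.2188, 0.6×50×4.75) + 1.0×65×0.35938 = min(125.53, 142.5) + 23.36 = 148.89 kips. φR_n = 0.75 × 148.89 = 111.7 kips.
Tension rupture (net): A_n = (6.75 − 2×0.875)×0.25 = 1.25 in² (U = 1.0, A_e = A_n). φR_n = 0.75 × 65 × 1.25 = 60.9 kips.
Governing: min(143.1, 161.8, 111.7, 60.9) = 60.9 kips → net-section rupture.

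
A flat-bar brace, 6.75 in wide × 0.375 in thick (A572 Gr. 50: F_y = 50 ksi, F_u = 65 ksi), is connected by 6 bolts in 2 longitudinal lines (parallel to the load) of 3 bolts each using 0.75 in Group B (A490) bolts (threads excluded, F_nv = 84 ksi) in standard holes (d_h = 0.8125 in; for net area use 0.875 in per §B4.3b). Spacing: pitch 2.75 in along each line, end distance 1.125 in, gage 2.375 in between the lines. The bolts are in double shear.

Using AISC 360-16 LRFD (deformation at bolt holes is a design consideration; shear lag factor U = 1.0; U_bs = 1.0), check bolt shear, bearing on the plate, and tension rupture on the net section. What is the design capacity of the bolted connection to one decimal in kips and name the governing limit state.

Bolt shear: A_b = π(0.75)²/4 = 0.44179 in². φR_n = 0.75 × 84 × 0.44179 × 6 × 2 = 334.0 kips.
Bearing (0.375 in plate, F_u = 65 ksi): end bolts L_c = 1.125 − 0.8125/2 = 0.71875, R_n = min(1.2×0.71875×0.375×65, 2.4×0.75×0.375×65) = 21.023 kips/bolt; interior L_c = 2.75 − 0.8125 = 1.9375, R_n = 43.875 kips/bolt. φR_n = 0.75 × (2×21.023 + 4×43.875) = 163.2 kips.
Tension rupture (net): A_n = (6.75 − 2×0.875)×0.375 = 1.875 in² (U = 1.0, A_e = A_n). φR_n = 0.75 × 65 × 1.875 = 91.4 kips.
Governing: min(334.0, 163.2, 91.4) = 91.4 kips → net-section rupture.

91.4 kips (net-section rupture governs)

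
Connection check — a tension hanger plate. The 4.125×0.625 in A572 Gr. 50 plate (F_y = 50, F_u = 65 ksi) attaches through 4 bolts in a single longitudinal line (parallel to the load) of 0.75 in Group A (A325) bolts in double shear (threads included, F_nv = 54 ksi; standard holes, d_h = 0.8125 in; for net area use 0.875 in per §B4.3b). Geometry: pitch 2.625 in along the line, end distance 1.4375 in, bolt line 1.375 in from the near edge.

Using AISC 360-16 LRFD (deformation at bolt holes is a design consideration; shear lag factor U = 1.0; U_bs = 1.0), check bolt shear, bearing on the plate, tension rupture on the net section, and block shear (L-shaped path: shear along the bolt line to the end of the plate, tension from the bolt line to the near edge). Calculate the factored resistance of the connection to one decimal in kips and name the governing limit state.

99.0 kips (net-section rupture governs)

Bolt shear: A_b = π(0.75)²/4 = 0.44179 in². φR_n = 0.75 × 54 × 0.44179 × 4 × 2 = 143.1 kips.
Bearing (0.625 in plate, F_u = 65 ksi): end bolts L_c = 1.4375 − 0.8125/2 = 1.03125, R_n = min(1.2×1.03125×0.625×65, 2.4×0.75×0.625×65) = 50.273 kips/bolt; interior L_c = 2.625 − 0.8125 = 1.8125, R_n = 73.125 kips/bolt. φR_n = 0.75 × (1×50.273 + 3×73.125) = 202.2 kips.
Tension rupture (net): A_n = (4.125 − 1×0.875)×0.625 = 2.0313 in² (U = 1.0, A_e = A_n). φR_n = 0.75 × 65 × 2.0313 = 99.0 kips.
Block shear: shear path 1×[1.4375+3×2.625] = 1×9.3125 in, A_gv = 5.8203, A_nv = 1×(9.3125 − 3.5×0.875)×0.625 = 3.9063 in²; tension to near edge: (1.375 − 0.5×0.875)×0.625 = 0.58594 in². R_n = min(0.6×65×3.9063, 0.6×50×5.8203) + 1.0×65×0.58594 = min(152.35, 174.61) + 38.086 = 190.44 kips. φR_n = 0.75 × 190.44 = 142.8 kips.
Governing: min(143.1, 202.2, 99.0, 142.8) = 99.0 kips → net-section rupture.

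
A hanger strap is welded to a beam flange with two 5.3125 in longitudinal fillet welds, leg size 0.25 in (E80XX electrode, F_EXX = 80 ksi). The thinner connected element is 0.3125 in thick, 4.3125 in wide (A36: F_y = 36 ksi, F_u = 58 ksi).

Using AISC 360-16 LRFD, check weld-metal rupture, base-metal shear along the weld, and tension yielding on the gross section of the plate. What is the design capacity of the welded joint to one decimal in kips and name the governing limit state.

Weld metal: throat = 0.707×0.25 = 0.17675 in, L = 2×5.3125 = 10.625 in. φR_n = 0.75 × 0.6 × 80 × 0.17675 × 10.625 = 67.6 kips.
Base metal shear (0.3125 in plate): yield φR_n = 1.0×0.6×36×0.3125×10.625 = 71.7 kips; rupture φR_n = 0.75×0.6×58×0.3125×10.625 = 86.7 kips; take 71.7 kips (yield).
Tension yield (gross): A_g = 4.3125×0.3125 = 1.3477 in². φR_n = 0.90 × 36 × 1.3477 = 43.7 kips.
Governing: min(67.6, 71.7, 43.7) = 43.7 kips → gross-section yield.

43.7 kips (gross-section yield governs)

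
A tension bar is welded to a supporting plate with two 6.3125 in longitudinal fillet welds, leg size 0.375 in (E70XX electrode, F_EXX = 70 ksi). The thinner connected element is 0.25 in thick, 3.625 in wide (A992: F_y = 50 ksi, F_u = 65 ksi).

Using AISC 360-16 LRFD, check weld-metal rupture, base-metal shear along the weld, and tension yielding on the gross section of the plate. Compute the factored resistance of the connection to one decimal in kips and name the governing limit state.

Weld metal: throat = 0.707×0.375 = 0.26513 in, L = 2×6.3125 = 12.625 in. φR_n = 0.75 × 0.6 × 70 × 0.26513 × 12.625 = 105.4 kips.
Base metal shear (0.25 in plate): yield φR_n = 1.0×0.6×50×0.25×12.625 = 94.7 kips; rupture φR_n = 0.75×0.6×65×0.25×12.625 = 92.3 kips; take 92.3 kips (rupture).
Tension yield (gross): A_g = 3.625×0.25 = 0.90625 in². φR_n = 0.90 × 50 × 0.90625 = 40.8 kips.
Governing: min(105.4, 92.3, 40.8) = 40.8 kips → gross-section yield.

40.8 kips (gross-section yield governs)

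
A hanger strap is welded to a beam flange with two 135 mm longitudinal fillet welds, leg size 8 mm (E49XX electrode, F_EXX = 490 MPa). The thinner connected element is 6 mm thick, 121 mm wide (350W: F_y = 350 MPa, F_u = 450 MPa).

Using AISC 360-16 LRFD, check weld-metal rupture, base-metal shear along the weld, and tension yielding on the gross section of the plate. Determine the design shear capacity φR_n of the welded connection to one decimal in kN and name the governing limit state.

Weld metal: throat = 0.707×8 = 5.656 mm, L = 2×135 = 270 mm. φR_n = 0.75 × 0.6 × 490 × 5.656 × 270 = 336.7 kN.
Base metal shear (6 mm plate): yield φR_n = 1.0×0.6×350×6×270 = 340.2 kN; rupture φR_n = 0.75×0.6×450×6×270 = 328.1 kN; take 328.1 kN (rupture).
Tension yield (gross): A_g = 121×6 = 726 mm². φR_n = 0.90 × 350 × 726 = 228.7 kN.
Governing: min(336.7, 328.1, 228.7) = 228.7 kN → gross-section yield.

228.7 kN (gross-section yield governs)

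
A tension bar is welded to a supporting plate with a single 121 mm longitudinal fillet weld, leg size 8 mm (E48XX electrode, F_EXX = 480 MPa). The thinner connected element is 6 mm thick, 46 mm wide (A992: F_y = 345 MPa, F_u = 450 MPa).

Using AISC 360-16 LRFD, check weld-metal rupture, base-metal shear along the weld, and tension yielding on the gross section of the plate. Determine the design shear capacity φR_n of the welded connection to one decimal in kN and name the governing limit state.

Weld metal: throat = 0.707×8 = 5.656 mm, L = 121 mm. φR_n = 0.75 × 0.6 × 480 × 5.656 × 121 = 147.8 kN.
Base metal shear (6 mm plate): yield φR_n = 1.0×0.6×345×6×121 = 150.3 kN; rupture φR_n = 0.75×0.6×450×6×121 = 147.0 kN; take 147.0 kN (rupture).
Tension yield (gross): A_g = 46×6 = 276 mm². φR_n = 0.90 × 345 × 276 = 85.7 kN.
Governing: min(147.8, 147.0, 85.7) = 85.7 kN → gross-section yield.

85.7 kN (gross-section yield governs)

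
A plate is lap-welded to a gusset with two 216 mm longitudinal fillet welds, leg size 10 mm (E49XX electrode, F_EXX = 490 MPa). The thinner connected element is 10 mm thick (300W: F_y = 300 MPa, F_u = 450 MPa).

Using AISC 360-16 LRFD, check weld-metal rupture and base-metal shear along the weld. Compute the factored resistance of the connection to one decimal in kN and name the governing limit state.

673.5 kN (weld metal governs)

Weld metal: throat = 0.707×10 = 7.07 mm, L = 2×216 = 432 mm. φR_n = 0.75 × 0.6 × 490 × 7.07 × 432 = 673.5 kN.
Base metal shear (10 mm plate): yield φR_n = 1.0×0.6×300×10×432 = 777.6 kN; rupture φR_n = 0.75×0.6×450×10×432 = 874.8 kN; take 777.6 kN (yield).
Governing: min(673.5, 777.6) = 673.5 kN → weld metal.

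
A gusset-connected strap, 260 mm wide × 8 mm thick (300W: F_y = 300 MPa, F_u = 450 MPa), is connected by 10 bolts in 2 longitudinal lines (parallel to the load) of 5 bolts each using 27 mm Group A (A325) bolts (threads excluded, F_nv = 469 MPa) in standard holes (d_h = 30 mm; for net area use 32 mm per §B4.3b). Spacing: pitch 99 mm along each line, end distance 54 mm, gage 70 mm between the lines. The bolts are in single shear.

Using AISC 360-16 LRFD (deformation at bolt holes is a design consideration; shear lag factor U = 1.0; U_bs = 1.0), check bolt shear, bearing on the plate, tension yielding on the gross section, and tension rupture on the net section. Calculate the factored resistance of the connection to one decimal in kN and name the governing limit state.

529.2 kN (net-section rupture governs)

Bolt shear: A_b = π(27)²/4 = 572.56 mm². φR_n = 0.75 × 469 × 572.56 × 10 × 1 = 2014.0 kN.
Bearing (8 mm plate, F_u = 450 MPa): end bolts L_c = 54 − 30/2 = 39, R_n = min(1.2×39×8×450, 2.4×27×8×450) = 168.48 kN/bolt; interior L_c = 99 − 30 = 69, R_n = 233.28 kN/bolt. φR_n = 0.75 × (2×168.48 + 8×233.28) = 1652.4 kN.
Tension yield (gross): A_g = 260×8 = 2080 mm². φR_n = 0.90 × 300 × 2080 = 561.6 kN.
Tension rupture (net): A_n = (260 − 2×32)×8 = 1568 mm² (U = 1.0, A_e = A_n). φR_n = 0.75 × 450 × 1568 = 529.2 kN.
Governing: min(2014.0, 1652.4, 561.6, 529.2) = 529.2 kN → net-section rupture.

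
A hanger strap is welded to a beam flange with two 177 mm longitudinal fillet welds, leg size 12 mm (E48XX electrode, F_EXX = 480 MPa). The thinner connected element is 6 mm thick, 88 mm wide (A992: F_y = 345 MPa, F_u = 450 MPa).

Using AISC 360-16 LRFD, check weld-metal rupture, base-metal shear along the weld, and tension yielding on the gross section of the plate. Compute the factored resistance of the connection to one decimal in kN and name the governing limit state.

Weld metal: throat = 0.707×12 = 8.484 mm, L = 2×177 = 354 mm. φR_n = 0.75 × 0.6 × 480 × 8.484 × 354 = 648.7 kN.
Base metal shear (6 mm plate): yield φR_n = 1.0×0.6×345×6×354 = 439.7 kN; rupture φR_n = 0.75×0.6×450×6×354 = 430.1 kN; take 430.1 kN (rupture).
Tension yield (gross): A_g = 88×6 = 528 mm². φR_n = 0.90 × 345 × 528 = 163.9 kN.
Governing: min(648.7, 430.1, 163.9) = 163.9 kN → gross-section yield.

163.9 kN (gross-section yield governs)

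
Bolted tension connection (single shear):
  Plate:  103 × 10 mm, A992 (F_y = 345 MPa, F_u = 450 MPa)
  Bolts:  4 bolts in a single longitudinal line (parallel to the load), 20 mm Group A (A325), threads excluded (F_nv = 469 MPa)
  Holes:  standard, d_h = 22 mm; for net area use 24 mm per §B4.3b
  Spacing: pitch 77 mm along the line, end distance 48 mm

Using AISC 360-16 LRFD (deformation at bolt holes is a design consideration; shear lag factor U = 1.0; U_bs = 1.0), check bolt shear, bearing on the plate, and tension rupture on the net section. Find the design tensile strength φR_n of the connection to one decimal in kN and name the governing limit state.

Bolt shear: A_b = π(20)²/4 = 314.16 mm². φR_n = 0.75 × 469 × 314.16 × 4 × 1 = 442.0 kN.
Bearing (10 mm plate, F_u = 450 MPa): end bolts L_c = 48 − 22/2 = 37, R_n = min(1.2×37×10×450, 2.4×20×10×450) = 199.8 kN/bolt; interior L_c = 77 − 22 = 55, R_n = 216 kN/bolt. φR_n = 0.75 × (1×199.8 + 3×216) = 635.9 kN.
Tension rupture (net): A_n = (103 − 1×24)×10 = 790 mm² (U = 1.0, A_e = A_n). φR_n = 0.75 × 450 × 790 = 266.6 kN.
Governing: min(442.0, 635.9, 266.6) = 266.6 kN → net-section rupture.

266.6 kN (net-section rupture governs)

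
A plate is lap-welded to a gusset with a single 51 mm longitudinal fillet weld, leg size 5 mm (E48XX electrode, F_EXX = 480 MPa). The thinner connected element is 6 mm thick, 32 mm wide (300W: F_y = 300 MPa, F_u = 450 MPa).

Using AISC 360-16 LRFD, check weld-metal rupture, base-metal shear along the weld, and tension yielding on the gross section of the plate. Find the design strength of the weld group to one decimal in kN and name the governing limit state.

Weld metal: throat = 0.707×5 = 3.535 mm, L = 51 mm. φR_n = 0.75 × 0.6 × 480 × 3.535 × 51 = 38.9 kN.
Base metal shear (6 mm plate): yield φR_n = 1.0×0.6×300×6×51 = 55.1 kN; rupture φR_n = 0.75×0.6×450×6×51 = 62.0 kN; take 55.1 kN (yield).
Tension yield (gross): A_g = 32×6 = 192 mm². φR_n = 0.90 × 300 × 192 = 51.8 kN.
Governing: min(38.9, 55.1, 51.8) = 38.9 kN → weld metal.

38.9 kN (weld metal governs)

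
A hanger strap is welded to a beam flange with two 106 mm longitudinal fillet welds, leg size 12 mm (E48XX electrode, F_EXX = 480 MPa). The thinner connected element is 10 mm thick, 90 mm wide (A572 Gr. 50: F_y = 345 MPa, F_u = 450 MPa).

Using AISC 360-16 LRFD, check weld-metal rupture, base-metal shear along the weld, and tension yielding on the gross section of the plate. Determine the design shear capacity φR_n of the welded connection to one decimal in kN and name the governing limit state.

279.5 kN (gross-section yield governs)

Weld metal: throat = 0.707×12 = 8.484 mm, L = 2×106 = 212 mm. φR_n = 0.75 × 0.6 × 480 × 8.484 × 212 = 388.5 kN.
Base metal shear (10 mm plate): yield φR_n = 1.0×0.6×345×10×212 = 438.8 kN; rupture φR_n = 0.75×0.6×450×10×212 = 429.3 kN; take 429.3 kN (rupture).
Tension yield (gross): A_g = 90×10 = 900 mm². φR_n = 0.90 × 345 × 900 = 279.5 kN.
Governing: min(388.5, 429.3, 279.5) = 279.5 kN → gross-section yield.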